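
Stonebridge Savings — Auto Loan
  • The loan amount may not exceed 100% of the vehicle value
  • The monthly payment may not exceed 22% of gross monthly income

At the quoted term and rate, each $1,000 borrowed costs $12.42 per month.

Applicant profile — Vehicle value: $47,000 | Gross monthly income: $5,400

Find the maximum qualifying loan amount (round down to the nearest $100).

$47,000

Payment cap: 22% × $5,400 = $1,188/month.
At $12.42 per $1,000, that supports 1,188/12.42 × 1,000 ≈ $95,652 → $95,600.
LTV cap: 100% × $47,000 = $47,000 → $47,000.
Binding constraint: loan-to-value.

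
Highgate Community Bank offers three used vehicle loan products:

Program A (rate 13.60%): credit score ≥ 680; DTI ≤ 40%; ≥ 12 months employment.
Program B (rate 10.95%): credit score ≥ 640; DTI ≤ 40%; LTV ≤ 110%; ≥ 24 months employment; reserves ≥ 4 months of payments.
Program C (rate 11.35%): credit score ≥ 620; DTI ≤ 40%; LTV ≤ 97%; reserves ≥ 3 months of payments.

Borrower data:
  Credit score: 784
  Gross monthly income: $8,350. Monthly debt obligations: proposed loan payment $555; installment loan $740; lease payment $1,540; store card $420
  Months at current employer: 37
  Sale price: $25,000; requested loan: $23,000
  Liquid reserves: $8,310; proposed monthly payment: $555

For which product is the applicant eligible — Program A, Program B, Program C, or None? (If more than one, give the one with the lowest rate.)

Program B

Total debts = (555 + 740 + 1,540 + 420) = 3,255; DTI = 3,255/8,350 = 39%.
LTV = 23,000/25,000 = 92%.
Reserves = 8,310/555 = 15.0 months.
Program A: score 784 ≥ 680; DTI 39% ≤ 40%; employment 37 ≥ 12 mo → qualifies.
Program B: score 784 ≥ 640; DTI 39% ≤ 40%; LTV 92% ≤ 110%; employment 37 ≥ 24 mo; reserves 15.0 ≥ 4 mo → qualifies.
Program C: score 784 ≥ 620; DTI 39% ≤ 40%; LTV 92% ≤ 97%; reserves 15.0 ≥ 3 mo → qualifies.
Qualifying: Program A, Program B, Program C. Lowest rate is 10.95% → Program B.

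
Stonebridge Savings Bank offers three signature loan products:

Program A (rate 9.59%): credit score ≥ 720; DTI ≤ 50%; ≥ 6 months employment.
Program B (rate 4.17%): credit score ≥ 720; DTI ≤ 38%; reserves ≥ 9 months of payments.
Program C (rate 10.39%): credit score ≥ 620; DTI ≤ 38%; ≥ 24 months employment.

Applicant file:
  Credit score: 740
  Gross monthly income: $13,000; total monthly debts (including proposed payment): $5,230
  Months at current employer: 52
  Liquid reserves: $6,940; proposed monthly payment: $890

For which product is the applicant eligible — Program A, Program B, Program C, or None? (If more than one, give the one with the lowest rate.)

Program A

DTI = 5,230/13,000 = 40.2%.
Reserves = 6,940/890 = 7.8 months.
Program A: score 740 ≥ 720; DTI 40.2% ≤ 50%; employment 52 ≥ 6 mo → qualifies.
Program B: score 740 ≥ 720; DTI 40.2% > 38%; reserves 7.8 < 9 mo → does not qualify.
Program C: score 740 ≥ 620; DTI 40.2% > 38%; employment 52 ≥ 24 mo → does not qualify.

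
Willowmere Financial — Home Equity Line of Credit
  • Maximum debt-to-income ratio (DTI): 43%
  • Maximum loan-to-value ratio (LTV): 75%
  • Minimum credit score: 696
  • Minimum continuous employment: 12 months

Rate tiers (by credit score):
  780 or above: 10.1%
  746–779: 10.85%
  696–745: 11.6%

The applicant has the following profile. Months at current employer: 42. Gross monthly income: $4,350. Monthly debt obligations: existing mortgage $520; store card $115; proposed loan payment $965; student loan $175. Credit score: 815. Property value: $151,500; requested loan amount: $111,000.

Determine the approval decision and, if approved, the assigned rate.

Approved at 10.1%

Credit score 815 ≥ 696 (meets minimum)
LTV = 111,000/151,500 = 73.3% ≤ 75%
Total monthly debts = (520 + 115 + 965 + 175) = 1,775. Debt-to-income = 1,775/4,350 = 40.8% — meets 43% limit
Employment 42 ≥ 12 months
All requirements met. Score 815 falls in the 780 or above tier → 10.1%.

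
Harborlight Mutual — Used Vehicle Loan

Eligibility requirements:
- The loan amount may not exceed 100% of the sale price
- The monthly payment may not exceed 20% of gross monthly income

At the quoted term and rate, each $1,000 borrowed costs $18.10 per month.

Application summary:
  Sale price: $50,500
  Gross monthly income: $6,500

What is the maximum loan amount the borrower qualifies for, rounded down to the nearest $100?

$50,500

Payment cap: 20% × $6,500 = $1,300/month.
At $18.10 per $1,000, that supports 1,300/18.10 × 1,000 ≈ $71,823 → $71,800.
LTV cap: 100% × $50,500 = $50,500 → $50,500.
Binding constraint: loan-to-value.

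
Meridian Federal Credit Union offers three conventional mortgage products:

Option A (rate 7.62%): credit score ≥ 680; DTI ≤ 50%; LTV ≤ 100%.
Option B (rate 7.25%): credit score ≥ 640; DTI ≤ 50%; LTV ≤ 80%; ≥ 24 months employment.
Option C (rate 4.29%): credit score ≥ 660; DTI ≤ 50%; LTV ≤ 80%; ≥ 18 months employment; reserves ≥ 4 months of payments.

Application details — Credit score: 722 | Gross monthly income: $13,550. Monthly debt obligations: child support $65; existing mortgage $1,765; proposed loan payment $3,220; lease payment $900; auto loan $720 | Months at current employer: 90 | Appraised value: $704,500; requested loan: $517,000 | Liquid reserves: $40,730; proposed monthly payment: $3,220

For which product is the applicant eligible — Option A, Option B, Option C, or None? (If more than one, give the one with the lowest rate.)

Option C

Total debts = (65 + 1,765 + 3,220 + 900 + 720) = 6,670; DTI = 6,670/13,550 = 49.2%.
LTV = 517,000/704,500 = 73.4%.
Reserves = 40,730/3,220 = 12.6 months.
Option A: score 722 ≥ 680; DTI 49.2% ≤ 50%; LTV 73.4% ≤ 100% → qualifies.
Option B: score 722 ≥ 640; DTI 49.2% ≤ 50%; LTV 73.4% ≤ 80%; employment 90 ≥ 24 mo → qualifies.
Option C: score 722 ≥ 660; DTI 49.2% ≤ 50%; LTV 73.4% ≤ 80%; employment 90 ≥ 18 mo; reserves 12.6 ≥ 4 mo → qualifies.
Qualifying: Option A, Option B, Option C. Lowest rate is 4.29% → Option C.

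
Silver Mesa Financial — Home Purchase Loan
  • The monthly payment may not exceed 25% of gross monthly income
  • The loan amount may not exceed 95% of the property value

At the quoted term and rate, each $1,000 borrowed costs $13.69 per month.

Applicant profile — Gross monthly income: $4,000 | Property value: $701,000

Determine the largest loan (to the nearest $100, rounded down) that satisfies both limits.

$73,000

Payment cap: 25% × $4,000 = $1,000/month.
At $13.69 per $1,000, that supports 1,000/13.69 × 1,000 ≈ $73,046 → $73,000.
LTV cap: 95% × $701,000 = $665,950 → $665,900.
Binding constraint: payment-to-income.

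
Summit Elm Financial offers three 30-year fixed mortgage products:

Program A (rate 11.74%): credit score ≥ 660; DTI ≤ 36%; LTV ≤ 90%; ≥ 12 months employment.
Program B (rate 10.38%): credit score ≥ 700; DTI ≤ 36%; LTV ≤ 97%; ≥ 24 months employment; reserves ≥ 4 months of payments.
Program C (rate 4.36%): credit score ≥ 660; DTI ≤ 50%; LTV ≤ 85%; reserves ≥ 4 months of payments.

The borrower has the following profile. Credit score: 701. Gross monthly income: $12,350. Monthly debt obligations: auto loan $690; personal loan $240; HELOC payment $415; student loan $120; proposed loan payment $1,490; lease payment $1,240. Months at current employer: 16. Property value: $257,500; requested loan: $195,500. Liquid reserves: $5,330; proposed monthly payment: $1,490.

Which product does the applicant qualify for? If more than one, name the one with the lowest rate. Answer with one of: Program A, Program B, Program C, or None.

Program A

Total debts = (690 + 240 + 415 + 120 + 1,490 + 1,240) = 4,195; DTI = 4,195/12,350 = 34%.
LTV = 195,500/257,500 = 75.9%.
Reserves = 5,330/1,490 = 3.6 months.
Program A: score 701 ≥ 660; DTI 34% ≤ 36%; LTV 75.9% ≤ 90%; employment 16 ≥ 12 mo → qualifies.
Program B: score 701 ≥ 700; DTI 34% ≤ 36%; LTV 75.9% ≤ 97%; employment 16 < 24 mo; reserves 3.6 < 4 mo → does not qualify.
Program C: score 701 ≥ 660; DTI 34% ≤ 50%; LTV 75.9% ≤ 85%; reserves 3.6 < 4 mo → does not qualify.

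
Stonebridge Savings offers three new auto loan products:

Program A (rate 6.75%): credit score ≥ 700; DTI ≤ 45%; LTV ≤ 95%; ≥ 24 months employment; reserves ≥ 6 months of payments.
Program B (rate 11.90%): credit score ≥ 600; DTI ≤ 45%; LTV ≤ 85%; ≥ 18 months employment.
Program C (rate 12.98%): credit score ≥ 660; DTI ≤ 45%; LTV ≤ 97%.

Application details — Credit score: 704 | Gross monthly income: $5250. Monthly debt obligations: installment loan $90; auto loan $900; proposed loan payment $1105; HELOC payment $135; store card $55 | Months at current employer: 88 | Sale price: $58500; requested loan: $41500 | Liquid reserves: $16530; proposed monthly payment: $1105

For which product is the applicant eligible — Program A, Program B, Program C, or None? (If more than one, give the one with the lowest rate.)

Total debts = (90 + 900 + 1,105 + 135 + 55) = 2,285; DTI = 2,285/5,250 = 43.5%.
LTV = 41,500/58,500 = 70.9%.
Reserves = 16,530/1,105 = 15.0 months.
Program A: score 704 ≥ 700; DTI 43.5% ≤ 45%; LTV 70.9% ≤ 95%; employment 88 ≥ 24 mo; reserves 15.0 ≥ 6 mo → qualifies.
Program B: score 704 ≥ 600; DTI 43.5% ≤ 45%; LTV 70.9% ≤ 85%; employment 88 ≥ 18 mo → qualifies.
Program C: score 704 ≥ 660; DTI 43.5% ≤ 45%; LTV 70.9% ≤ 97% → qualifies.
Qualifying: Program A, Program B, Program C. Lowest rate is 6.75% → Program A.

Program A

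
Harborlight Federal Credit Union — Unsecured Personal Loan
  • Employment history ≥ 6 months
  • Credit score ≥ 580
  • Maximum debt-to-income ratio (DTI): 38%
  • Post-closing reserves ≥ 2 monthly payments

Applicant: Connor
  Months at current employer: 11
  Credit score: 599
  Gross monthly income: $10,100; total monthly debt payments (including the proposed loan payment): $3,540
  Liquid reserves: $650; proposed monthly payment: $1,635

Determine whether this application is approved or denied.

Denied

Employment 11 ≥ 6 months
Credit score 599 ≥ 580 (meets)
DTI: 3,540 ÷ 10,100 = 35%, within the 38% cap
Liquid reserves cover 650/1,635 = 0.4 months — < 2 required
Fails on reserves.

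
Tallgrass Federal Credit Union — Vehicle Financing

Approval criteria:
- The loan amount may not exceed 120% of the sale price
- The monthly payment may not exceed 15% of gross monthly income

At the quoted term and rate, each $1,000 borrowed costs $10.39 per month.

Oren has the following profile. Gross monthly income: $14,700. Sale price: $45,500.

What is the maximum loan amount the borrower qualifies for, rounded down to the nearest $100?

Payment cap: 15% × $14,700 = $2,205/month.
At $10.39 per $1,000, that supports 2,205/10.39 × 1,000 ≈ $212,223 → $212,200.
LTV cap: 120% × $45,500 = $54,600 → $54,600.
Binding constraint: loan-to-value.

$54,600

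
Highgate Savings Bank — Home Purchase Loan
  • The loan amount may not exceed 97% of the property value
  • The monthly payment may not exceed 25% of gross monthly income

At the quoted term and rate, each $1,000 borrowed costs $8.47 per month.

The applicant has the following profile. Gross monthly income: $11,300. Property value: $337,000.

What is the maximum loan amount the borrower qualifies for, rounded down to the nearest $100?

$326,800

Payment cap: 25% × $11,300 = $2,825/month.
At $8.47 per $1,000, that supports 2,825/8.47 × 1,000 ≈ $333,530 → $333,500.
LTV cap: 97% × $337,000 = $326,890 → $326,800.
Binding constraint: loan-to-value.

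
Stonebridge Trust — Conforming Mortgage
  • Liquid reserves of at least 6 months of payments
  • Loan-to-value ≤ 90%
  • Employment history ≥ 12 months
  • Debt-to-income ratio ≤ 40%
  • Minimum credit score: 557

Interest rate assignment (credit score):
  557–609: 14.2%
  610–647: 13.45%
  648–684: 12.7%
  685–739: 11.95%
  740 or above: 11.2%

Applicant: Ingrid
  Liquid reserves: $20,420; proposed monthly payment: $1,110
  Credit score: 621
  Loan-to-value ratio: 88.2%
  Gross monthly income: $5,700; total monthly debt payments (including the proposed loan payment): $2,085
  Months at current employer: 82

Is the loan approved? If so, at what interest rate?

Approved at 13.45%

Credit score 621 ≥ 557 (meets minimum)
LTV 88.2% — within 90%
DTI = 2,085/5,700 = 36.6% ≤ 40%
Liquid reserves cover 20,420/1,110 = 18.4 months — ≥ 6 required
Employment 82 ≥ 12 months
All requirements met. Score 621 falls in the 610–647 tier → 13.45%.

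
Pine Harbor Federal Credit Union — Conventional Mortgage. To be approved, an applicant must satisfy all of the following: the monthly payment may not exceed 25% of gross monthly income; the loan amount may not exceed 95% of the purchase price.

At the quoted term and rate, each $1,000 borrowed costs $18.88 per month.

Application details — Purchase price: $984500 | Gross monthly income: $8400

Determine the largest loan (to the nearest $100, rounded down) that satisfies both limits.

Payment cap: 25% × $8,400 = $2,100/month.
At $18.88 per $1,000, that supports 2,100/18.88 × 1,000 ≈ $111,228 → $111,200.
LTV cap: 95% × $984,500 = $935,275 → $935,200.
Binding constraint: payment-to-income.

$111,200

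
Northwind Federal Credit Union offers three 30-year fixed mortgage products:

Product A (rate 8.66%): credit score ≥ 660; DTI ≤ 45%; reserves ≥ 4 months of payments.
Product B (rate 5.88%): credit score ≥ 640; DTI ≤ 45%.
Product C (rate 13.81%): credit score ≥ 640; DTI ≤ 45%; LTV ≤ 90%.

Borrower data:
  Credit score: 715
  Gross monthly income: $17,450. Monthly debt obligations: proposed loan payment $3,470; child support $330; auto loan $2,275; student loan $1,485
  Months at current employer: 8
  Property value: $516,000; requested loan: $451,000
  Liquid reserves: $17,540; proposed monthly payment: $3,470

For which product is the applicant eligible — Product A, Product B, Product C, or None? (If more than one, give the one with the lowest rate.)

Total debts = (3,470 + 330 + 2,275 + 1,485) = 7,560; DTI = 7,560/17,450 = 43.3%.
LTV = 451,000/516,000 = 87.4%.
Reserves = 17,540/3,470 = 5.1 months.
Product A: score 715 ≥ 660; DTI 43.3% ≤ 45%; reserves 5.1 ≥ 4 mo → qualifies.
Product B: score 715 ≥ 640; DTI 43.3% ≤ 45% → qualifies.
Product C: score 715 ≥ 640; DTI 43.3% ≤ 45%; LTV 87.4% ≤ 90% → qualifies.
Qualifying: Product A, Product B, Product C. Lowest rate is 5.88% → Product B.

Product B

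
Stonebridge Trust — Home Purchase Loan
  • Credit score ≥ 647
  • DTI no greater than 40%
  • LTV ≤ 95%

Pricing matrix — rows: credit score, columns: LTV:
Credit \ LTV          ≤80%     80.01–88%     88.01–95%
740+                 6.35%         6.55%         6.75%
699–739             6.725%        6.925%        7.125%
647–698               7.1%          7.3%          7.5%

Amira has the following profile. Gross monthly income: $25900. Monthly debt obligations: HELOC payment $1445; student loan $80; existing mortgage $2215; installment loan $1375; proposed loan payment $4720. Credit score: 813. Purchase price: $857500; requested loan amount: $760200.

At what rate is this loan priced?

Credit score 813 ≥ 647; Total monthly debts = (1,445 + 80 + 2,215 + 1,375 + 4,720) = 9,835. Debt-to-income = 9,835/25,900 = 38% — meets 40% limit
LTV: 760,200 ÷ 857,500 = 88.7%, within 95% cap
Score 813 is in the 740+ band; LTV 88.7% is in the 88.01–95% band → 6.75%.

6.75%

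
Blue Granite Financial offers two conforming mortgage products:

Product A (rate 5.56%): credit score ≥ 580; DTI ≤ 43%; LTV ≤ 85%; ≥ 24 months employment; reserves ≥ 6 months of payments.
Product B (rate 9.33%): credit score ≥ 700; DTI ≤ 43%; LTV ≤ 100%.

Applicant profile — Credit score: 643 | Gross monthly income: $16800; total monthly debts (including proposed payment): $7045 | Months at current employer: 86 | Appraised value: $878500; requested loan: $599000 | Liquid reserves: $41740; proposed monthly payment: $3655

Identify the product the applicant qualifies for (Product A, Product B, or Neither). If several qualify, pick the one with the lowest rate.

DTI = 7,045/16,800 = 41.9%.
LTV = 599,000/878,500 = 68.2%.
Reserves = 41,740/3,655 = 11.4 months.
Product A: score 643 ≥ 580; DTI 41.9% ≤ 43%; LTV 68.2% ≤ 85%; employment 86 ≥ 24 mo; reserves 11.4 ≥ 6 mo → qualifies.
Product B: score 643 < 700; DTI 41.9% ≤ 43%; LTV 68.2% ≤ 100% → does not qualify.

Product A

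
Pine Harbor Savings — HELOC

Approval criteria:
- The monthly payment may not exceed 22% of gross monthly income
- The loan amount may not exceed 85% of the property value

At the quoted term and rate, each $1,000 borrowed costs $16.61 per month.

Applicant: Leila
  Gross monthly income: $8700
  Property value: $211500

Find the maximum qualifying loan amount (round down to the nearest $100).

$115,200

Payment cap: 22% × $8,700 = $1,914/month.
At $16.61 per $1,000, that supports 1,914/16.61 × 1,000 ≈ $115,231 → $115,200.
LTV cap: 85% × $211,500 = $179,775 → $179,700.
Binding constraint: payment-to-income.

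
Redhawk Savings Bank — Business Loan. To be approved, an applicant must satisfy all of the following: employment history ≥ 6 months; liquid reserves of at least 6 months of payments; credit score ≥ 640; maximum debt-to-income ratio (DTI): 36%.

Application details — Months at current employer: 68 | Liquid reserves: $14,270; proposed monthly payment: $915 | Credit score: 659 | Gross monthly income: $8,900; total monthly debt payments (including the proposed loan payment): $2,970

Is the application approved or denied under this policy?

Employment 68 ≥ 6 months
Reserves = 14,270/915 = 15.6 months ≥ 6
Credit score 659 ≥ 640 (meets)
DTI: 2,970 ÷ 8,900 = 33.4%, within the 36% cap
All criteria satisfied.

Approved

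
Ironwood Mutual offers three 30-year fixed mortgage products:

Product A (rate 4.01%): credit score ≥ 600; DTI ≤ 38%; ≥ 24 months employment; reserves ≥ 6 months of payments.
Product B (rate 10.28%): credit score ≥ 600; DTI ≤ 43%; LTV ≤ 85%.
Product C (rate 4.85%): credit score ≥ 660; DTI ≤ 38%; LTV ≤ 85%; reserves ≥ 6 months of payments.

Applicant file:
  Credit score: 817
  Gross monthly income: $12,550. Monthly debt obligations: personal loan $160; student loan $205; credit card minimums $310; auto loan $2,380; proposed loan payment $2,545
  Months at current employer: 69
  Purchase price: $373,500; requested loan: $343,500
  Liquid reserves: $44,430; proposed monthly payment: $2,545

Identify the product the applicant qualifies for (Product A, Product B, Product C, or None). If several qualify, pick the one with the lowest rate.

Total debts = (160 + 205 + 310 + 2,380 + 2,545) = 5,600; DTI = 5,600/12,550 = 44.6%.
LTV = 343,500/373,500 = 92%.
Reserves = 44,430/2,545 = 17.5 months.
Product A: score 817 ≥ 600; DTI 44.6% > 38%; employment 69 ≥ 24 mo; reserves 17.5 ≥ 6 mo → does not qualify.
Product B: score 817 ≥ 600; DTI 44.6% > 43%; LTV 92% > 85% → does not qualify.
Product C: score 817 ≥ 660; DTI 44.6% > 38%; LTV 92% > 85%; reserves 17.5 ≥ 6 mo → does not qualify.

None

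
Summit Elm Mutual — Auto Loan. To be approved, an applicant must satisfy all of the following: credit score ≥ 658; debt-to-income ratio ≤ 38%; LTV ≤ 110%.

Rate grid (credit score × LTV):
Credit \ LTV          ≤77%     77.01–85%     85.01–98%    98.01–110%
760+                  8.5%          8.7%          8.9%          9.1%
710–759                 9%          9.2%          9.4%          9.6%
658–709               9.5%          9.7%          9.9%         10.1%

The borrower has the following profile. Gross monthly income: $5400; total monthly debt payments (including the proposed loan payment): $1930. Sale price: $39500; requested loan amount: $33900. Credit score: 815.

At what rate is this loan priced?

8.9%

Credit score 815 ≥ 658; DTI = 1,930/5,400 = 35.7% ≤ 38%
LTV = 33,900/39,500 = 85.8% ≤ 110%
Credit 815 → row 760+; LTV 85.8% → column 85.01–98%. Grid cell → 8.9%.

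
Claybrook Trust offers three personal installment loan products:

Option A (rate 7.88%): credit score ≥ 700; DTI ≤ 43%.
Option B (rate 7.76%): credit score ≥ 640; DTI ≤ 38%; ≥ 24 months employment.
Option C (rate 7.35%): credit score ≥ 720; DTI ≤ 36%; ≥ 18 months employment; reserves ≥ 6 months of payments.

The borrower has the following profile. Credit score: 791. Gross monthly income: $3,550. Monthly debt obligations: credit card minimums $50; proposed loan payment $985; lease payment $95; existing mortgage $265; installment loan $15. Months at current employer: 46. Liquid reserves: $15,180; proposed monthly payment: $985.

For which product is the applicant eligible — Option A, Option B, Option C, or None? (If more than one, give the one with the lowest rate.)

Option A

Total debts = (50 + 985 + 95 + 265 + 15) = 1,410; DTI = 1,410/3,550 = 39.7%.
Reserves = 15,180/985 = 15.4 months.
Option A: score 791 ≥ 700; DTI 39.7% ≤ 43% → qualifies.
Option B: score 791 ≥ 640; DTI 39.7% > 38%; employment 46 ≥ 24 mo → does not qualify.
Option C: score 791 ≥ 720; DTI 39.7% > 36%; employment 46 ≥ 18 mo; reserves 15.4 ≥ 6 mo → does not qualify.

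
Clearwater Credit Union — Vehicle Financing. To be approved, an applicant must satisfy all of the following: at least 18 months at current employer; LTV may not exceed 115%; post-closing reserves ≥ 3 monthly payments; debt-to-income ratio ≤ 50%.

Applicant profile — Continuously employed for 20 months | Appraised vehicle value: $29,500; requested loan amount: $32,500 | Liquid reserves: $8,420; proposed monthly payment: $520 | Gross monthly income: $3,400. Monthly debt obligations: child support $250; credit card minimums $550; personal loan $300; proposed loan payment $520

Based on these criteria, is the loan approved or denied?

Approved

Employment 20 ≥ 18 months
LTV = 32,500/29,500 = 110.2% ≤ 115%
Reserves: 8,420 ÷ 520 = 16.2 months (meets 3-month minimum)
Total monthly debts = (250 + 550 + 300 + 520) = 1,620. DTI = 1,620/3,400 = 47.6% ≤ 50%
All criteria satisfied.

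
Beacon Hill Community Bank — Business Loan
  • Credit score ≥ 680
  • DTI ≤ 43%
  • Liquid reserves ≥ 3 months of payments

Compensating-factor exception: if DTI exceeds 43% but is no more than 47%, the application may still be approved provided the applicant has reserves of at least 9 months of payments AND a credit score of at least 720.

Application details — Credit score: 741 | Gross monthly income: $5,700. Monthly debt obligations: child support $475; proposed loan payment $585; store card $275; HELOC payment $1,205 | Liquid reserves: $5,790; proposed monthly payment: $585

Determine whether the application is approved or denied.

Approved

Credit score 741 ≥ 680 (meets base)
Total debts = (475 + 585 + 275 + 1,205) = 2,540. DTI = 2,540/5,700 = 44.6% > 43% — standard DTI limit exceeded.
Liquid reserves cover 5,790/585 = 9.9 months — ≥ 3 required
44.6% falls in the override range (43%–47%), so the compensating-factor test applies.
Reserves 9.9 ≥ 9 months; credit score 741 ≥ 720.
Both override conditions satisfied; DTI exception granted.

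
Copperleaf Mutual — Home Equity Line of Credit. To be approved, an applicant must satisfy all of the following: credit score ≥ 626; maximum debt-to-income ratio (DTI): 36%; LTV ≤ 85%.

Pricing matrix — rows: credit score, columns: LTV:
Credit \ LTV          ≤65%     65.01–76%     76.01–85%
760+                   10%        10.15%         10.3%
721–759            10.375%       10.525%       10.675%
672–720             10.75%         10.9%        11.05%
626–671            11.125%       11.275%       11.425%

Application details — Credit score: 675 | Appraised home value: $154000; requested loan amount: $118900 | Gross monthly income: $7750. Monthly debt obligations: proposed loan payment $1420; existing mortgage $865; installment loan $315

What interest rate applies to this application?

11.05%

Credit score 675 ≥ 626; Total monthly debts = (1,420 + 865 + 315) = 2,600. DTI: 2,600 ÷ 7,750 = 33.5%, within the 36% cap
LTV = 118,900/154,000 = 77.2% ≤ 85%
Score 675 is in the 672–720 band; LTV 77.2% is in the 76.01–85% band → 11.05%.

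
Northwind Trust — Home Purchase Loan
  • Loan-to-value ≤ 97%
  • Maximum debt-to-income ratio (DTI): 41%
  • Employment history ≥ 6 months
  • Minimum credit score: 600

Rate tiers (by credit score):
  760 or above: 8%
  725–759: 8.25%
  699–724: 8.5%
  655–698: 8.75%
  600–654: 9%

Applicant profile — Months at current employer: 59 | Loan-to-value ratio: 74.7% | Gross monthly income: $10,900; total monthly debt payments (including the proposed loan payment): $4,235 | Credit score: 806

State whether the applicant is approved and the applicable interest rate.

Credit score 806 ≥ 600 (meets minimum)
DTI = 4,235/10,900 = 38.9% ≤ 41%
Employment 59 ≥ 6 months
LTV 74.7% — within 97%
All requirements met. Score 806 falls in the 760 or above tier → 8%.

Approved at 8%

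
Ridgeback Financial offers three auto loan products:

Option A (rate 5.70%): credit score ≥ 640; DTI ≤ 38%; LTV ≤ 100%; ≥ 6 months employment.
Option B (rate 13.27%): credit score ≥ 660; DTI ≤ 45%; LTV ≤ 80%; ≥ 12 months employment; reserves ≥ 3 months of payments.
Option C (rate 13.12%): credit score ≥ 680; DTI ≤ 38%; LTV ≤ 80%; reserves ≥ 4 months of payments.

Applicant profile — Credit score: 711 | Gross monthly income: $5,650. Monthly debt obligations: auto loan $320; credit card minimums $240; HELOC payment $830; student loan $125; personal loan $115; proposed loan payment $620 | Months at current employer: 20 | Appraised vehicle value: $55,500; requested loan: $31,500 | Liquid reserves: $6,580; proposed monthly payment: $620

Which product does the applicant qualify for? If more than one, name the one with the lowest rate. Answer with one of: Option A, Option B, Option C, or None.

Option B

Total debts = (320 + 240 + 830 + 125 + 115 + 620) = 2,250; DTI = 2,250/5,650 = 39.8%.
LTV = 31,500/55,500 = 56.8%.
Reserves = 6,580/620 = 10.6 months.
Option A: score 711 ≥ 640; DTI 39.8% > 38%; LTV 56.8% ≤ 100%; employment 20 ≥ 6 mo → does not qualify.
Option B: score 711 ≥ 660; DTI 39.8% ≤ 45%; LTV 56.8% ≤ 80%; employment 20 ≥ 12 mo; reserves 10.6 ≥ 3 mo → qualifies.
Option C: score 711 ≥ 680; DTI 39.8% > 38%; LTV 56.8% ≤ 80%; reserves 10.6 ≥ 4 mo → does not qualify.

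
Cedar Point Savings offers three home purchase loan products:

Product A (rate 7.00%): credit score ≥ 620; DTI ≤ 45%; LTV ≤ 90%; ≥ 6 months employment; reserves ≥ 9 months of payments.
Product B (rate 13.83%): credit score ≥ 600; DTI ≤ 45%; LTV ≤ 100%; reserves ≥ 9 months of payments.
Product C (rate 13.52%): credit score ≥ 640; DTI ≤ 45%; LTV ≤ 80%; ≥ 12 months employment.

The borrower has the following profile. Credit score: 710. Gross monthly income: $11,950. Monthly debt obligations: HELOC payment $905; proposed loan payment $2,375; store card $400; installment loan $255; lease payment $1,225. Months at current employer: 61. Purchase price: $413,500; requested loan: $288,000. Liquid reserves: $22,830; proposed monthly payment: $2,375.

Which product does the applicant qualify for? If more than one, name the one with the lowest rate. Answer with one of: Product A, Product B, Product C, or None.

Product A

Total debts = (905 + 2,375 + 400 + 255 + 1,225) = 5,160; DTI = 5,160/11,950 = 43.2%.
LTV = 288,000/413,500 = 69.6%.
Reserves = 22,830/2,375 = 9.6 months.
Product A: score 710 ≥ 620; DTI 43.2% ≤ 45%; LTV 69.6% ≤ 90%; employment 61 ≥ 6 mo; reserves 9.6 ≥ 9 mo → qualifies.
Product B: score 710 ≥ 600; DTI 43.2% ≤ 45%; LTV 69.6% ≤ 100%; reserves 9.6 ≥ 9 mo → qualifies.
Product C: score 710 ≥ 640; DTI 43.2% ≤ 45%; LTV 69.6% ≤ 80%; employment 61 ≥ 12 mo → qualifies.
Qualifying: Product A, Product B, Product C. Lowest rate is 7.00% → Product A.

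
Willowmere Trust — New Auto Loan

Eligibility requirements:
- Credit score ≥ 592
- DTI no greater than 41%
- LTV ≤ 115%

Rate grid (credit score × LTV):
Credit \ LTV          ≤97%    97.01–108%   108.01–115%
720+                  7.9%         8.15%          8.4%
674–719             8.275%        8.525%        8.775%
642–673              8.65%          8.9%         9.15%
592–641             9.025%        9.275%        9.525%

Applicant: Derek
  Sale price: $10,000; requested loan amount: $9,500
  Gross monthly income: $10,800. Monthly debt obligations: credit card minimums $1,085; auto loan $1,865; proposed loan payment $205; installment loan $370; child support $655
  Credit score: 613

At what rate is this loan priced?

Credit score 613 ≥ 592; Total monthly debts = (1,085 + 1,865 + 205 + 370 + 655) = 4,180. Debt-to-income = 4,180/10,800 = 38.7% — meets 41% limit
LTV = 9,500/10,000 = 95% ≤ 115%
Row: 613 falls in 592–641. Column: 95% falls in ≤97%. Rate = 9.025%.

9.025%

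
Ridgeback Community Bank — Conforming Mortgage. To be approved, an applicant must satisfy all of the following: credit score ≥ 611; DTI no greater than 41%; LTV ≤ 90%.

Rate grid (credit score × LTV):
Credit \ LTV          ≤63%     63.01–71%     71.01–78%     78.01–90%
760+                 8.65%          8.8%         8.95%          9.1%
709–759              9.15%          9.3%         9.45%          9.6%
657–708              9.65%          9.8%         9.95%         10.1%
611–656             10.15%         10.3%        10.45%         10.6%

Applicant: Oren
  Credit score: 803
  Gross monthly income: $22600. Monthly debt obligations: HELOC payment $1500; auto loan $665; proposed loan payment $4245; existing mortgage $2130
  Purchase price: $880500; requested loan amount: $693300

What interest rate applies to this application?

9.1%

Credit score 803 ≥ 611; Total monthly debts = (1,500 + 665 + 4,245 + 2,130) = 8,540. DTI: 8,540 ÷ 22,600 = 37.8%, within the 41% cap
LTV = 693,300/880,500 = 78.7% ≤ 90%
Row: 803 falls in 760+. Column: 78.7% falls in 78.01–90%. Rate = 9.1%.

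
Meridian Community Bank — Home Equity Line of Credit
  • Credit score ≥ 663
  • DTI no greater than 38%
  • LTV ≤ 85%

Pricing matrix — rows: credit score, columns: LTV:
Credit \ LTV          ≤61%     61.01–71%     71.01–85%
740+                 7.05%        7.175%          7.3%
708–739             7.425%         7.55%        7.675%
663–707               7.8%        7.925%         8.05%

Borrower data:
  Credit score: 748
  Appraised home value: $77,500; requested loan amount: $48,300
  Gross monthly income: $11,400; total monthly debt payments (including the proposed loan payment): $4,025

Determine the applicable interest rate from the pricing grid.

Credit score 748 ≥ 663; DTI: 4,025 ÷ 11,400 = 35.3%, within the 38% cap
LTV: 48,300 ÷ 77,500 = 62.3%, within 85% cap
Row: 748 falls in 740+. Column: 62.3% falls in 61.01–71%. Rate = 7.175%.

7.175%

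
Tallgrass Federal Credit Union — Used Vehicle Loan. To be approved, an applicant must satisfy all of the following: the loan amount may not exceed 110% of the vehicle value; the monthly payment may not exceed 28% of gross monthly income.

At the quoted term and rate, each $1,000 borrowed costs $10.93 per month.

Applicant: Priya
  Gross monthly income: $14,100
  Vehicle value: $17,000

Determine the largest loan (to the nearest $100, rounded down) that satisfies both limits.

$18,700

Payment cap: 28% × $14,100 = $3,948/month.
At $10.93 per $1,000, that supports 3,948/10.93 × 1,000 ≈ $361,207 → $361,200.
LTV cap: 110% × $17,000 = $18,700 → $18,700.
Binding constraint: loan-to-value.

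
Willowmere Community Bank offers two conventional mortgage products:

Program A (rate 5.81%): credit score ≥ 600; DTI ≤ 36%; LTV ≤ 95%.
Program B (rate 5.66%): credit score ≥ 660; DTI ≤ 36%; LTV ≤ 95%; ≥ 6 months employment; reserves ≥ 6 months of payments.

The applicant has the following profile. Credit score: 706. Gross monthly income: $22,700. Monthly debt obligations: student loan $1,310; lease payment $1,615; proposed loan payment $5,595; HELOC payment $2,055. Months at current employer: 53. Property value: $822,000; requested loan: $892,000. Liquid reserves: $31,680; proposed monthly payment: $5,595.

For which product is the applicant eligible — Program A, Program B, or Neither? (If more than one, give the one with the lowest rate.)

Neither

Total debts = (1,310 + 1,615 + 5,595 + 2,055) = 10,575; DTI = 10,575/22,700 = 46.6%.
LTV = 892,000/822,000 = 108.5%.
Reserves = 31,680/5,595 = 5.7 months.
Program A: score 706 ≥ 600; DTI 46.6% > 36%; LTV 108.5% > 95% → does not qualify.
Program B: score 706 ≥ 660; DTI 46.6% > 36%; LTV 108.5% > 95%; employment 53 ≥ 6 mo; reserves 5.7 < 6 mo → does not qualify.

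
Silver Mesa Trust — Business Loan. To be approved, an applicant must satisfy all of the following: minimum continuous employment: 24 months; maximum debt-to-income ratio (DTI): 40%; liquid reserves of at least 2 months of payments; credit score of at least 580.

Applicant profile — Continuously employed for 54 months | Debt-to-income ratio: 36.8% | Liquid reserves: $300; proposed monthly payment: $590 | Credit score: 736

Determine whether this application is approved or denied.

Denied

Employment 54 ≥ 24 months
Debt-to-income 36.8% vs 40% cap — pass
Reserves: 300 ÷ 590 = 0.5 months (below 2-month minimum)
Credit score 736 ≥ 580 (meets)
Fails on reserves.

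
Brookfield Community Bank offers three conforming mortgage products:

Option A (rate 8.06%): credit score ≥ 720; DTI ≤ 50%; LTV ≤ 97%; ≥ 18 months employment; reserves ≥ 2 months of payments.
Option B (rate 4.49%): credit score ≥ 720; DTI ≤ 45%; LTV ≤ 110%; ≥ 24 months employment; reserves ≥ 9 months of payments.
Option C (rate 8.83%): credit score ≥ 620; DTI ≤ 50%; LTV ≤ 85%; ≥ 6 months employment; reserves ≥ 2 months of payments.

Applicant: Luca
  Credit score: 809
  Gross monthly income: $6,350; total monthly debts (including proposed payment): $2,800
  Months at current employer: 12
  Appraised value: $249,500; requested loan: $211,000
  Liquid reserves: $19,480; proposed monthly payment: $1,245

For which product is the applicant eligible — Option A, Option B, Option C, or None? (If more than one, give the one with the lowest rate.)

Option C

DTI = 2,800/6,350 = 44.1%.
LTV = 211,000/249,500 = 84.6%.
Reserves = 19,480/1,245 = 15.6 months.
Option A: score 809 ≥ 720; DTI 44.1% ≤ 50%; LTV 84.6% ≤ 97%; employment 12 < 18 mo; reserves 15.6 ≥ 2 mo → does not qualify.
Option B: score 809 ≥ 720; DTI 44.1% ≤ 45%; LTV 84.6% ≤ 110%; employment 12 < 24 mo; reserves 15.6 ≥ 9 mo → does not qualify.
Option C: score 809 ≥ 620; DTI 44.1% ≤ 50%; LTV 84.6% ≤ 85%; employment 12 ≥ 6 mo; reserves 15.6 ≥ 2 mo → qualifies.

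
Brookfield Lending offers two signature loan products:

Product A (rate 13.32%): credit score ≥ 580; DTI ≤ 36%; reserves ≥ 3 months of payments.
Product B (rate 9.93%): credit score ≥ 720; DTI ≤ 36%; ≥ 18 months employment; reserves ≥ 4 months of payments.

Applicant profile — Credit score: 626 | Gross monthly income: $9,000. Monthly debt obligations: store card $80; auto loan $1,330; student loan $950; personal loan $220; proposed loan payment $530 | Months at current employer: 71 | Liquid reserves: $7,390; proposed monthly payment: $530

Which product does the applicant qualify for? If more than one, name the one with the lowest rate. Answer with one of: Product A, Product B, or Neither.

Total debts = (80 + 1,330 + 950 + 220 + 530) = 3,110; DTI = 3,110/9,000 = 34.6%.
Reserves = 7,390/530 = 13.9 months.
Product A: score 626 ≥ 580; DTI 34.6% ≤ 36%; reserves 13.9 ≥ 3 mo → qualifies.
Product B: score 626 < 720; DTI 34.6% ≤ 36%; employment 71 ≥ 18 mo; reserves 13.9 ≥ 4 mo → does not qualify.

Product A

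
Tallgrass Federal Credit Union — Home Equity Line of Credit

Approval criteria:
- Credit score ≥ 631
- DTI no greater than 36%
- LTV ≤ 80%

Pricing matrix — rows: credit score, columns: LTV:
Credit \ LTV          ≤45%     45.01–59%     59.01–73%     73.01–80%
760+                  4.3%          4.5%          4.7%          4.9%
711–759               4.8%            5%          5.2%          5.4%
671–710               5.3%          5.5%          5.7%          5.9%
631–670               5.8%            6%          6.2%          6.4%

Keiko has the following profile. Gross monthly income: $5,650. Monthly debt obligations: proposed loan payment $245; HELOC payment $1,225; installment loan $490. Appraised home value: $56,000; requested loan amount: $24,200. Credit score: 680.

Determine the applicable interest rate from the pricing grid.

5.3%

Credit score 680 ≥ 631; Total monthly debts = (245 + 1,225 + 490) = 1,960. DTI = 1,960/5,650 = 34.7% ≤ 36%
Loan-to-value = 24,200/56,000 = 43.2% — pass (80% max)
Credit 680 → row 671–710; LTV 43.2% → column ≤45%. Grid cell → 5.3%.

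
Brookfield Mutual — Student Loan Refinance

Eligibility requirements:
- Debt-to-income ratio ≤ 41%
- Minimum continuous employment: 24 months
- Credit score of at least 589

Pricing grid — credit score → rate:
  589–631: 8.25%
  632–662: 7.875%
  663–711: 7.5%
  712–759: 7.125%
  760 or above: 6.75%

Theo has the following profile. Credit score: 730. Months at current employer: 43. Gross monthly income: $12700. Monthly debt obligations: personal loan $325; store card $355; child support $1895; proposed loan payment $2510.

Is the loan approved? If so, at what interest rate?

Approved at 7.125%

Credit score 730 ≥ 589 (meets minimum)
Employment 43 ≥ 24 months
Total monthly debts = (325 + 355 + 1,895 + 2,510) = 5,085. DTI = 5,085/12,700 = 40% ≤ 41%
All requirements met. Score 730 falls in the 712–759 tier → 7.125%.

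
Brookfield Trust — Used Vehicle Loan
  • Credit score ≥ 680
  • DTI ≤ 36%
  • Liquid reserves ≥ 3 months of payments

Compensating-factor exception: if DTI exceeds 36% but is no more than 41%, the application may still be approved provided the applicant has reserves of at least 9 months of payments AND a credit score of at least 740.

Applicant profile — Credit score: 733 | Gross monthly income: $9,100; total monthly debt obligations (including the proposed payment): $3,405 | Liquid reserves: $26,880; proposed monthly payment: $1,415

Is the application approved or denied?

Denied

Credit score 733 ≥ 680 (meets base)
DTI: 3,405 ÷ 9,100 = 37.4%, over the 36% base limit.
Reserves: 26,880 ÷ 1,415 = 19.0 months (meets 3-month minimum)
37.4% falls in the override range (36%–41%), so the compensating-factor test applies.
Reserves 19.0 ≥ 9 months; credit score 733 < 740.
Override conditions not both satisfied; exception does not apply.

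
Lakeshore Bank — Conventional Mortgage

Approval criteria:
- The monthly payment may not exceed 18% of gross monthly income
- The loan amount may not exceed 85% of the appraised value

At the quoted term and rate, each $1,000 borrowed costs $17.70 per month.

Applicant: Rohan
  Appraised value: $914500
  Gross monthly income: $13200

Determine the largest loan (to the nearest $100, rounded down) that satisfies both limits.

Payment cap: 18% × $13,200 = $2,376/month.
At $17.70 per $1,000, that supports 2,376/17.70 × 1,000 ≈ $134,237 → $134,200.
LTV cap: 85% × $914,500 = $777,325 → $777,300.
Binding constraint: payment-to-income.

$134,200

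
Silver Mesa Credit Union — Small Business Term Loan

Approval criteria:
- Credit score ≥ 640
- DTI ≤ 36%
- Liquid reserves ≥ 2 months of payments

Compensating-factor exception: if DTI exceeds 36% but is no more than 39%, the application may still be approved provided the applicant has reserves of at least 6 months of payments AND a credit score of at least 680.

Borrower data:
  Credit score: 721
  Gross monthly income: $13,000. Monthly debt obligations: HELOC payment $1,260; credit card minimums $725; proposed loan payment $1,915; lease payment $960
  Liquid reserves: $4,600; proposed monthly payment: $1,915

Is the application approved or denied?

Credit score 721 ≥ 640 (meets base)
Total debts = (1,260 + 725 + 1,915 + 960) = 4,860. DTI: 4,860 ÷ 13,000 = 37.4%, over the 36% base limit.
Reserves: 4,600 ÷ 1,915 = 2.4 months (meets 2-month minimum)
DTI 37.4% is within the 36%–39% exception band; checking compensating factors.
Reserves 2.4 < 6 months; credit score 721 ≥ 680.
Override conditions not both satisfied; exception does not apply.

Denied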